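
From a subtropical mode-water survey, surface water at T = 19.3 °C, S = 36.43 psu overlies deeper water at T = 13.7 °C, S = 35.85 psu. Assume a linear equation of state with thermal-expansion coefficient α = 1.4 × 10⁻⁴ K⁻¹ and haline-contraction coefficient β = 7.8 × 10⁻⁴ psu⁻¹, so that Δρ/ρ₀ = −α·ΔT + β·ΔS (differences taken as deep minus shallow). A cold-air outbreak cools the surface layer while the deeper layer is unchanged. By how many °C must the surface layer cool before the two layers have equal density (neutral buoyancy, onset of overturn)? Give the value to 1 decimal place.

Neutral buoyancy requires Δρ = 0, i.e. −α(T_deep − T_surf′) + β(S_deep − S_surf) = 0.
T_surf′ = T_deep − (β/α)·ΔS = 13.7 − (7.8 × 10⁻⁴/1.4 × 10⁻⁴)·(-0.58) = 16.931 °C.
Cooling required: 19.3 − (16.931) = 2.369 °C.

2.4 °C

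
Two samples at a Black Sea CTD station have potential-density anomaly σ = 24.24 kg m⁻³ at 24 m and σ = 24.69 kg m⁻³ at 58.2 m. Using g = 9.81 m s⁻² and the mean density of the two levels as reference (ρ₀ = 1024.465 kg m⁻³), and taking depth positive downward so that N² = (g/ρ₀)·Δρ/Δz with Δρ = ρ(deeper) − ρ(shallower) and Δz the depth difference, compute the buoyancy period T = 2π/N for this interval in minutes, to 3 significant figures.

Δρ = 1024.69 − 1024.24 = 0.45 kg m⁻³ over Δz = 58.2 − 24 = 34.2 m.
N² = (9.81/1024.465) × (0.45/34.2) = 1.2600 × 10⁻⁴ s⁻².
N = √(1.2600 × 10⁻⁴) = 0.011225 rad s⁻¹, so T = 2π/N = 559.75 s = 9.3292 min ≈ 9.33 min.

9.33 min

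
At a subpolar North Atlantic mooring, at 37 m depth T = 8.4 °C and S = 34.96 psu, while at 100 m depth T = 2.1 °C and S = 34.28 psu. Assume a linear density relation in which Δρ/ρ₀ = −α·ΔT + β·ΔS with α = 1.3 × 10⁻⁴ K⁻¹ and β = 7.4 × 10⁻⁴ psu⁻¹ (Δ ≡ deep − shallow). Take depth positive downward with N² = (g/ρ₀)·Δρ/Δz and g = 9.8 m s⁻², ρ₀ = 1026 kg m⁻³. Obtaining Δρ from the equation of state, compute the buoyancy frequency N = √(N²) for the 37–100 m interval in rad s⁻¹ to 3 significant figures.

ΔT = -6.3 K, ΔS = -0.68 psu (deep − shallow).
Δρ/ρ₀ = −αΔT + βΔS = 8.19 × 10⁻⁴ − 5.032 × 10⁻⁴ = 3.158 × 10⁻⁴, so Δρ ≈ 0.3240 kg m⁻³.
N² = (g/ρ₀)·Δρ/Δz = g·(Δρ/ρ₀)/Δz = 9.8 × 3.158 × 10⁻⁴ / 63 = 4.9124 × 10⁻⁵ s⁻².
N = √(4.9124 × 10⁻⁵) = 7.0089 × 10⁻³ rad s⁻¹ ≈ 7.01 × 10⁻³ rad s⁻¹.

7.01 × 10⁻³ rad s⁻¹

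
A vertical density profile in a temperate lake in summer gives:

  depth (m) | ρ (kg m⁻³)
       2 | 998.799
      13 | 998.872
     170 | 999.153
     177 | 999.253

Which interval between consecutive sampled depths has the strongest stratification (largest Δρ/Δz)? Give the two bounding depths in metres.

Compute the density gradient over each adjacent pair:
  2–13 m: Δρ/Δz = 0.073/11 = 6.6 × 10⁻³ kg m⁻⁴
  13–170 m: Δρ/Δz = 0.281/157 = 1.8 × 10⁻³ kg m⁻⁴
  170–177 m: Δρ/Δz = 0.100/7 = 0.014 kg m⁻⁴
The largest gradient is in the 170–177 m interval — the pycnocline.

170–177 m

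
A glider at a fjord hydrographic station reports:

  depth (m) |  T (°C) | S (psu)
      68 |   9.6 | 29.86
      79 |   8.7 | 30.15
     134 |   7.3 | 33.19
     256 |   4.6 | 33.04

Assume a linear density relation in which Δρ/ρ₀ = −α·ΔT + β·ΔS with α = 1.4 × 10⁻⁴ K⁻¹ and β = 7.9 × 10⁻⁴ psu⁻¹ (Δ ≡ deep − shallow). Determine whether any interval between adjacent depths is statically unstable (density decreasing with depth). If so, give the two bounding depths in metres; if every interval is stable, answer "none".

Evaluate Δρ/ρ₀ = −αΔT + βΔS across each adjacent pair:
  68–79 m: −αΔT+βΔS = −(1.4 × 10⁻⁴)(-0.9)+(7.9 × 10⁻⁴)(+0.29) = 3.6 × 10⁻⁴ → stable
  79–134 m: −αΔT+βΔS = −(1.4 × 10⁻⁴)(-1.4)+(7.9 × 10⁻⁴)(+3.04) = 2.6 × 10⁻³ → stable
  134–256 m: −αΔT+βΔS = −(1.4 × 10⁻⁴)(-2.7)+(7.9 × 10⁻⁴)(-0.15) = 2.6 × 10⁻⁴ → stable
Every interval has Δρ > 0: the column is stably stratified throughout.

none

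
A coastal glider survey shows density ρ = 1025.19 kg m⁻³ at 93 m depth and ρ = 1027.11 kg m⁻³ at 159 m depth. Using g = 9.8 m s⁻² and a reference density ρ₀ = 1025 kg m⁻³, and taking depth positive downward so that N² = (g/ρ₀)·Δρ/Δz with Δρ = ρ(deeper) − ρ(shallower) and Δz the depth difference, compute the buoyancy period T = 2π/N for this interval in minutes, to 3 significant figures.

Δρ = 1027.11 − 1025.19 = 1.92 kg m⁻³ over Δz = 159 − 93 = 66 m.
N² = (9.8/1025) × (1.92/66) = 2.7814 × 10⁻⁴ s⁻².
N = √(2.7814 × 10⁻⁴) = 0.016678 rad s⁻¹, so T = 2π/N = 376.73 s = 6.2788 min ≈ 6.28 min.
A positive N² confirms static stability across the interval.

6.28 min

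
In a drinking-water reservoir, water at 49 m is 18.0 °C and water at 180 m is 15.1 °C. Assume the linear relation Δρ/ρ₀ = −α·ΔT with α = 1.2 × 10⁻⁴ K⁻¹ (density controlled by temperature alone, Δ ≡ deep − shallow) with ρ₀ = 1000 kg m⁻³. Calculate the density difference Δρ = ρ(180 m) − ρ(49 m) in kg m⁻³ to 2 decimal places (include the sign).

ΔT = -2.9 K, Δρ/ρ₀ = −αΔT = 3.48 × 10⁻⁴.
Δρ = 1000 × (3.48 × 10⁻⁴) = +0.35 kg m⁻³.
Positive Δρ: denser below, stable.

+0.35 kg m⁻³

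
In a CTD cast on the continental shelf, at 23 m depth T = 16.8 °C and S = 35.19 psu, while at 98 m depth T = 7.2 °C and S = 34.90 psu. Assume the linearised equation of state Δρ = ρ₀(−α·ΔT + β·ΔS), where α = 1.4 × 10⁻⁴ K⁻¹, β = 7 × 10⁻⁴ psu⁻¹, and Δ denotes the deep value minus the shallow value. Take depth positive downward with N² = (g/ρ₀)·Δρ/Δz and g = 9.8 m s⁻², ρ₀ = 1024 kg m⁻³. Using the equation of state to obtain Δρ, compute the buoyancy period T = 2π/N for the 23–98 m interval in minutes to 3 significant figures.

8.58 min

ΔT = -9.6 K, ΔS = -0.29 psu (deep − shallow).
Δρ/ρ₀ = −αΔT + βΔS = 1.344 × 10⁻³ − 2.03 × 10⁻⁴ = 1.141 × 10⁻³, so Δρ ≈ 1.168 kg m⁻³.
N² = (g/ρ₀)·Δρ/Δz = g·(Δρ/ρ₀)/Δz = 9.8 × 1.141 × 10⁻³ / 75 = 1.4909 × 10⁻⁴ s⁻².
N = √(1.4909 × 10⁻⁴) = 0.012210 rad s⁻¹ → T = 2π/N = 514.59 s = 8.5765 min ≈ 8.58 min.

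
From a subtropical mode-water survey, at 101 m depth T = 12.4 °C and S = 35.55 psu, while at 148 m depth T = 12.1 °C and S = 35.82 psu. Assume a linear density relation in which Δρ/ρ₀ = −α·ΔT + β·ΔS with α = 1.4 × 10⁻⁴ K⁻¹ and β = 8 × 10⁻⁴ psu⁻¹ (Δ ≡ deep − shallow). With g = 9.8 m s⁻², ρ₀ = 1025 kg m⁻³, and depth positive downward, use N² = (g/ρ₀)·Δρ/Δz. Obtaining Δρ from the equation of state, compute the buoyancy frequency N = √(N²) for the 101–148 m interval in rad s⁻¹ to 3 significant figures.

7.33 × 10⁻³ rad s⁻¹

ΔT = -0.3 K, ΔS = +0.27 psu (deep − shallow).
Δρ/ρ₀ = −αΔT + βΔS = 4.20 × 10⁻⁵ + 2.16 × 10⁻⁴ = 2.58 × 10⁻⁴, so Δρ ≈ 0.2645 kg m⁻³.
N² = (g/ρ₀)·Δρ/Δz = g·(Δρ/ρ₀)/Δz = 9.8 × 2.58 × 10⁻⁴ / 47 = 5.3796 × 10⁻⁵ s⁻².
N = √(5.3796 × 10⁻⁵) = 7.3346 × 10⁻³ rad s⁻¹ ≈ 7.33 × 10⁻³ rad s⁻¹.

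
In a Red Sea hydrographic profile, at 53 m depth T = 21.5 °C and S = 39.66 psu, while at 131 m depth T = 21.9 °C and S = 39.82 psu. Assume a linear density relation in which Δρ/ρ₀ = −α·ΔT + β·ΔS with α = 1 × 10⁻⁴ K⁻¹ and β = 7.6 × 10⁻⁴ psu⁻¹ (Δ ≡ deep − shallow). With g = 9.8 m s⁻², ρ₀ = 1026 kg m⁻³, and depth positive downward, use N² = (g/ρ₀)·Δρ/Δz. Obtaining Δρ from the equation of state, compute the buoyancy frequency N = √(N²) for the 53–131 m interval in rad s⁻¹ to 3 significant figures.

ΔT = +0.4 K, ΔS = +0.16 psu (deep − shallow).
Δρ/ρ₀ = −αΔT + βΔS = -4.00 × 10⁻⁵ + 1.216 × 10⁻⁴ = 8.16 × 10⁻⁵, so Δρ ≈ 0.08372 kg m⁻³.
N² = (g/ρ₀)·Δρ/Δz = g·(Δρ/ρ₀)/Δz = 9.8 × 8.16 × 10⁻⁵ / 78 = 1.0252 × 10⁻⁵ s⁻².
N = √(1.0252 × 10⁻⁵) = 3.2019 × 10⁻³ rad s⁻¹ ≈ 3.20 × 10⁻³ rad s⁻¹.

3.20 × 10⁻³ rad s⁻¹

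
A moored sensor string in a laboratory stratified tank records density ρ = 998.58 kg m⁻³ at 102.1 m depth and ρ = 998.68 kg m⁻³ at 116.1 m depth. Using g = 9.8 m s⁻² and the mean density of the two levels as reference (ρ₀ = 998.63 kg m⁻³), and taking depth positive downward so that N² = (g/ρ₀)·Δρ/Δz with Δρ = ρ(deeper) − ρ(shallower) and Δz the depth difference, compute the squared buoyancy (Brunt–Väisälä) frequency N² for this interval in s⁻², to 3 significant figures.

Δρ = 998.68 − 998.58 = 0.10 kg m⁻³ over Δz = 116.1 − 102.1 = 14 m.
N² = (9.8/998.63) × (0.10/14) = 7.0096 × 10⁻⁵ s⁻² ≈ 7.01 × 10⁻⁵ s⁻².
Since Δρ > 0 the layer is stably stratified.

7.01 × 10⁻⁵ s⁻²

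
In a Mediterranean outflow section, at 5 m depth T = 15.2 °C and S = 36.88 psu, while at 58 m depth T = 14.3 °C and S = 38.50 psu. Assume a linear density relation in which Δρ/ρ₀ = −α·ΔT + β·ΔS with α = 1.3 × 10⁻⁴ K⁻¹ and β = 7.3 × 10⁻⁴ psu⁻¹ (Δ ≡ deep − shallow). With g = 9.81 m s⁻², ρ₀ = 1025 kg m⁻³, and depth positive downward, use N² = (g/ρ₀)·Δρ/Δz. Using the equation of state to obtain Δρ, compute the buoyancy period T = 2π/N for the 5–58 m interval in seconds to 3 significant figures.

405 s

ΔT = -0.9 K, ΔS = +1.62 psu (deep − shallow).
Δρ/ρ₀ = −αΔT + βΔS = 1.17 × 10⁻⁴ + 1.1826 × 10⁻³ = 1.2996 × 10⁻³, so Δρ ≈ 1.332 kg m⁻³.
N² = (g/ρ₀)·Δρ/Δz = g·(Δρ/ρ₀)/Δz = 9.81 × 1.2996 × 10⁻³ / 53 = 2.4055 × 10⁻⁴ s⁻².
N = √(2.4055 × 10⁻⁴) = 0.015510 rad s⁻¹ → T = 2π/N = 405.11 s ≈ 405 s.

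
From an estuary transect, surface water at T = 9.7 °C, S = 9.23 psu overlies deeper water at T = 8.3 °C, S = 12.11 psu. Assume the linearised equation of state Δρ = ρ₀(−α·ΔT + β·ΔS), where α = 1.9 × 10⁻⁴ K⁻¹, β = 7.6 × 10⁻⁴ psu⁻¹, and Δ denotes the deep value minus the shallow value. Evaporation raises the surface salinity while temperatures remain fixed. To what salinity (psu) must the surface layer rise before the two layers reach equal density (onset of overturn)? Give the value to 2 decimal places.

12.46 psu

Neutral buoyancy requires −α(T_deep − T_surf) + β(S_deep − S_surf′) = 0.
S_surf′ = S_deep − (α/β)·ΔT = 12.11 − (1.9 × 10⁻⁴/7.6 × 10⁻⁴)·(-1.4) = 12.4600 psu.
Increase required: 12.4600 − 9.23 = 3.2300 psu.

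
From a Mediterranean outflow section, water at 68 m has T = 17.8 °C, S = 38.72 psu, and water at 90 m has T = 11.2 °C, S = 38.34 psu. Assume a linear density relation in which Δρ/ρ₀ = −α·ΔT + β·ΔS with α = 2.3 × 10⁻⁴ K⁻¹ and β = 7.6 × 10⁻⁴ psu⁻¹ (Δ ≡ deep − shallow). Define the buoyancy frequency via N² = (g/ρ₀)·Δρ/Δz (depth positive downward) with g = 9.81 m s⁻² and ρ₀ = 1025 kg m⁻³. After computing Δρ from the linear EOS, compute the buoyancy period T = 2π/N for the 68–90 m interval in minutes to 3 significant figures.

ΔT = -6.6 K, ΔS = -0.38 psu (deep − shallow).
Δρ/ρ₀ = −αΔT + βΔS = 1.518 × 10⁻³ − 2.888 × 10⁻⁴ = 1.2292 × 10⁻³, so Δρ ≈ 1.260 kg m⁻³.
N² = (g/ρ₀)·Δρ/Δz = g·(Δρ/ρ₀)/Δz = 9.81 × 1.2292 × 10⁻³ / 22 = 5.4811 × 10⁻⁴ s⁻².
N = √(5.4811 × 10⁻⁴) = 0.023412 rad s⁻¹ → T = 2π/N = 268.37 s = 4.4728 min ≈ 4.47 min.

4.47 min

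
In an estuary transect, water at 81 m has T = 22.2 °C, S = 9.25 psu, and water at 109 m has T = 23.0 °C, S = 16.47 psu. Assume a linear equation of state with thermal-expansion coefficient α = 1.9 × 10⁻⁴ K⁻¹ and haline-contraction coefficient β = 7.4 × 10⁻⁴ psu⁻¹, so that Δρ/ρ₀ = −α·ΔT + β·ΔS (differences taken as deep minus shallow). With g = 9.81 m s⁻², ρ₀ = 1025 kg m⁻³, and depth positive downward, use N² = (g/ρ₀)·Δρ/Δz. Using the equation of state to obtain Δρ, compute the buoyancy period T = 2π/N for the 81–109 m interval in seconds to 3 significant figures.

ΔT = +0.8 K, ΔS = +7.22 psu (deep − shallow).
Δρ/ρ₀ = −αΔT + βΔS = -1.52 × 10⁻⁴ + 5.3428 × 10⁻³ = 5.1908 × 10⁻³, so Δρ ≈ 5.321 kg m⁻³.
N² = (g/ρ₀)·Δρ/Δz = g·(Δρ/ρ₀)/Δz = 9.81 × 5.1908 × 10⁻³ / 28 = 1.8186 × 10⁻³ s⁻².
N = √(1.8186 × 10⁻³) = 0.042645 rad s⁻¹ → T = 2π/N = 147.34 s ≈ 147 s.

147 s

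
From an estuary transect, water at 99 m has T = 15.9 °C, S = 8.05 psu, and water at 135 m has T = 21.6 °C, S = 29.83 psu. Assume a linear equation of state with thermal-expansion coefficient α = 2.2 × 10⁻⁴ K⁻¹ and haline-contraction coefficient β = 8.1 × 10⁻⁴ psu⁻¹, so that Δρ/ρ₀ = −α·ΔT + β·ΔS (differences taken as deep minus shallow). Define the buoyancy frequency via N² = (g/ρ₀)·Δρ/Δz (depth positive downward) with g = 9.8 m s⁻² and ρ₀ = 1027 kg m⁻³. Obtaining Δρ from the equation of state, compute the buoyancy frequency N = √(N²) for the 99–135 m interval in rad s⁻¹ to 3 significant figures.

0.0668 rad s⁻¹

ΔT = +5.7 K, ΔS = +21.78 psu (deep − shallow).
Δρ/ρ₀ = −αΔT + βΔS = -1.254 × 10⁻³ + 0.0176418 = 0.0163878, so Δρ ≈ 16.83 kg m⁻³.
N² = (g/ρ₀)·Δρ/Δz = g·(Δρ/ρ₀)/Δz = 9.8 × 0.0163878 / 36 = 4.4611 × 10⁻³ s⁻².
N = √(4.4611 × 10⁻³) = 0.066791 rad s⁻¹ ≈ 0.0668 rad s⁻¹.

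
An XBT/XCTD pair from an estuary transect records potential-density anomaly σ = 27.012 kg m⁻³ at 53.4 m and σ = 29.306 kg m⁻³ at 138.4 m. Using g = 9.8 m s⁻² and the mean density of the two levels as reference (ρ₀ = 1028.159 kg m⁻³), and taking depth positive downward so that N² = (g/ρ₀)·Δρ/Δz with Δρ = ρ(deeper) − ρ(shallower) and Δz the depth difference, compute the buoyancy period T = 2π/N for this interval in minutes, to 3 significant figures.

6.53 min

Δρ = 1029.306 − 1027.012 = 2.294 kg m⁻³ over Δz = 138.4 − 53.4 = 85 m.
N² = (9.8/1028.159) × (2.294/85) = 2.5724 × 10⁻⁴ s⁻².
N = √(2.5724 × 10⁻⁴) = 0.016039 rad s⁻¹, so T = 2π/N = 391.74 s = 6.5290 min ≈ 6.53 min.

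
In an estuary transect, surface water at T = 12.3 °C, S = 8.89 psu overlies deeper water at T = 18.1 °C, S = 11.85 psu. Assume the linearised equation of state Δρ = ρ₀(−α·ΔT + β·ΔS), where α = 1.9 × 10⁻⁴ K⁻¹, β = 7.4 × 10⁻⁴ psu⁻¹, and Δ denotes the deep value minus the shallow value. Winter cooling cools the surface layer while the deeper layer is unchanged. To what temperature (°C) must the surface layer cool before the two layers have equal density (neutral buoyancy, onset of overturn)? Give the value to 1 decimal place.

6.6 °C

Neutral buoyancy requires Δρ = 0, i.e. −α(T_deep − T_surf′) + β(S_deep − S_surf) = 0.
T_surf′ = T_deep − (β/α)·ΔS = 18.1 − (7.4 × 10⁻⁴/1.9 × 10⁻⁴)·(+2.96) = 6.572 °C.
Cooling required: 12.3 − (6.572) = 5.728 °C.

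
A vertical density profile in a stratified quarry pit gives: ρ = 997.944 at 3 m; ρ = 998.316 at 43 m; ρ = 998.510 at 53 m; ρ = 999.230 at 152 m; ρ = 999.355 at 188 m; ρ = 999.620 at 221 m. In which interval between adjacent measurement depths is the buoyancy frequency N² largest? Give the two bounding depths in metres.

43–53 m

Compute the density gradient over each adjacent pair:
  3–43 m: Δρ/Δz = 0.372/40 = 9.3 × 10⁻³ kg m⁻⁴
  43–53 m: Δρ/Δz = 0.194/10 = 0.019 kg m⁻⁴
  53–152 m: Δρ/Δz = 0.720/99 = 7.3 × 10⁻³ kg m⁻⁴
  152–188 m: Δρ/Δz = 0.125/36 = 3.5 × 10⁻³ kg m⁻⁴
  188–221 m: Δρ/Δz = 0.265/33 = 8.0 × 10⁻³ kg m⁻⁴
The largest gradient is in the 43–53 m interval — the pycnocline.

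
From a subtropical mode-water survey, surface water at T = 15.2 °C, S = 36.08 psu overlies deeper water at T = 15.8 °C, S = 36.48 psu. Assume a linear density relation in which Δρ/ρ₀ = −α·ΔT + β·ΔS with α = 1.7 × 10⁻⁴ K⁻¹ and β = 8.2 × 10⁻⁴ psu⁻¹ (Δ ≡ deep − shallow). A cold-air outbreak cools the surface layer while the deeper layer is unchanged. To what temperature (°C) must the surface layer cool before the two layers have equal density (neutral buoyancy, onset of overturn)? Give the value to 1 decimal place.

13.9 °C

Neutral buoyancy requires Δρ = 0, i.e. −α(T_deep − T_surf′) + β(S_deep − S_surf) = 0.
T_surf′ = T_deep − (β/α)·ΔS = 15.8 − (8.2 × 10⁻⁴/1.7 × 10⁻⁴)·(+0.40) = 13.871 °C.
Cooling required: 15.2 − (13.871) = 1.329 °C.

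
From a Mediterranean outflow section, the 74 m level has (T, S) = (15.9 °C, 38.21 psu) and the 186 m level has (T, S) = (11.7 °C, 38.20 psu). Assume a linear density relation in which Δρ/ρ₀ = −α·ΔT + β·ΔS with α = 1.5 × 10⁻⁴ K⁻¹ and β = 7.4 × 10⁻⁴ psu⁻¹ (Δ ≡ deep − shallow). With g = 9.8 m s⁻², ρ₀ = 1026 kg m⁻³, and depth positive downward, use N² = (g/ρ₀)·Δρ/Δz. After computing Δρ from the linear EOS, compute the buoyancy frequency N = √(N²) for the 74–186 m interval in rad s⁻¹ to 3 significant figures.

7.38 × 10⁻³ rad s⁻¹

ΔT = -4.2 K, ΔS = -0.01 psu (deep − shallow).
Δρ/ρ₀ = −αΔT + βΔS = 6.30 × 10⁻⁴ − 7.40 × 10⁻⁶ = 6.226 × 10⁻⁴, so Δρ ≈ 0.6388 kg m⁻³.
N² = (g/ρ₀)·Δρ/Δz = g·(Δρ/ρ₀)/Δz = 9.8 × 6.226 × 10⁻⁴ / 112 = 5.4478 × 10⁻⁵ s⁻².
N = √(5.4478 × 10⁻⁵) = 7.3809 × 10⁻³ rad s⁻¹ ≈ 7.38 × 10⁻³ rad s⁻¹.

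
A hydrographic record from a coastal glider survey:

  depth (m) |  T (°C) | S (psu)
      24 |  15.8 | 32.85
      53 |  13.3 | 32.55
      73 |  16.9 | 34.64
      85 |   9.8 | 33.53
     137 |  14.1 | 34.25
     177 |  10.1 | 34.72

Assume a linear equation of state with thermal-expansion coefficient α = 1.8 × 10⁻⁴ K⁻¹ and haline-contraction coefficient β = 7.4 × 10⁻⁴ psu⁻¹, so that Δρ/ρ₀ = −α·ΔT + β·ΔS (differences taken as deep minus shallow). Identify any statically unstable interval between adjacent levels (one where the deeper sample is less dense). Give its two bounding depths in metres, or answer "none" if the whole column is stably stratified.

Evaluate Δρ/ρ₀ = −αΔT + βΔS across each adjacent pair:
  24–53 m: −αΔT+βΔS = −(1.8 × 10⁻⁴)(-2.5)+(7.4 × 10⁻⁴)(-0.30) = 2.3 × 10⁻⁴ → stable
  53–73 m: −αΔT+βΔS = −(1.8 × 10⁻⁴)(+3.6)+(7.4 × 10⁻⁴)(+2.09) = 9.0 × 10⁻⁴ → stable
  73–85 m: −αΔT+βΔS = −(1.8 × 10⁻⁴)(-7.1)+(7.4 × 10⁻⁴)(-1.11) = 4.6 × 10⁻⁴ → stable
  85–137 m: −αΔT+βΔS = −(1.8 × 10⁻⁴)(+4.3)+(7.4 × 10⁻⁴)(+0.72) = -2.4 × 10⁻⁴ → UNSTABLE
  137–177 m: −αΔT+βΔS = −(1.8 × 10⁻⁴)(-4.0)+(7.4 × 10⁻⁴)(+0.47) = 1.1 × 10⁻³ → stable
The 85–137 m interval has Δρ < 0: lighter water underlies denser water.

85–137 m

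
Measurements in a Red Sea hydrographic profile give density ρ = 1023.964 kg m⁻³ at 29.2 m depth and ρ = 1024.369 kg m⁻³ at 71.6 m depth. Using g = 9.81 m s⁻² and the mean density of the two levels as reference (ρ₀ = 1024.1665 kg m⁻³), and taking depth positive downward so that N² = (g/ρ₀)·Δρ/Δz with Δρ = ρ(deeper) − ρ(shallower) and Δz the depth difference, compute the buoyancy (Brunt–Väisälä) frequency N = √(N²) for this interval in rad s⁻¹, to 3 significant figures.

9.57 × 10⁻³ rad s⁻¹

Δρ = 1024.369 − 1023.964 = 0.405 kg m⁻³ over Δz = 71.6 − 29.2 = 42.4 m.
N² = (9.81/1024.1665) × (0.405/42.4) = 9.1493 × 10⁻⁵ s⁻².
N = √(9.1493 × 10⁻⁵) = 9.5652 × 10⁻³ rad s⁻¹ ≈ 9.57 × 10⁻³ rad s⁻¹.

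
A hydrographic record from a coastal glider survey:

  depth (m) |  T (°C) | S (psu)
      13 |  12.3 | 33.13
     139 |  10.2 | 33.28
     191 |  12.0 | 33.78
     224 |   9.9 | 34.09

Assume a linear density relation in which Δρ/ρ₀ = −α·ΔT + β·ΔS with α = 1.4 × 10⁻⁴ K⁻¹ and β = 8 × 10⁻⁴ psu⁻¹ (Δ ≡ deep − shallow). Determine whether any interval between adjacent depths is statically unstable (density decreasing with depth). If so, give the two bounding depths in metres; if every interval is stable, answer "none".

Evaluate Δρ/ρ₀ = −αΔT + βΔS across each adjacent pair:
  13–139 m: −αΔT+βΔS = −(1.4 × 10⁻⁴)(-2.1)+(8 × 10⁻⁴)(+0.15) = 4.1 × 10⁻⁴ → stable
  139–191 m: −αΔT+βΔS = −(1.4 × 10⁻⁴)(+1.8)+(8 × 10⁻⁴)(+0.50) = 1.5 × 10⁻⁴ → stable
  191–224 m: −αΔT+βΔS = −(1.4 × 10⁻⁴)(-2.1)+(8 × 10⁻⁴)(+0.31) = 5.4 × 10⁻⁴ → stable
Every interval has Δρ > 0: the column is stably stratified throughout.

none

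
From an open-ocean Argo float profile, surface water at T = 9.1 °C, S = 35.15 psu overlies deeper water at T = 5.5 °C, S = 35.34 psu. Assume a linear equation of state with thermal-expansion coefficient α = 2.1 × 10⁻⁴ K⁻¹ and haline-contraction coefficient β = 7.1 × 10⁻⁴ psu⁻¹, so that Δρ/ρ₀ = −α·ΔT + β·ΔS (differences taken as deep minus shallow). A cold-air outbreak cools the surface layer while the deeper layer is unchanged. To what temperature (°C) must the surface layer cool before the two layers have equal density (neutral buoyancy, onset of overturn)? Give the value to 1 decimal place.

Neutral buoyancy requires Δρ = 0, i.e. −α(T_deep − T_surf′) + β(S_deep − S_surf) = 0.
T_surf′ = T_deep − (β/α)·ΔS = 5.5 − (7.1 × 10⁻⁴/2.1 × 10⁻⁴)·(+0.19) = 4.858 °C.
Cooling required: 9.1 − (4.858) = 4.242 °C.

4.9 °C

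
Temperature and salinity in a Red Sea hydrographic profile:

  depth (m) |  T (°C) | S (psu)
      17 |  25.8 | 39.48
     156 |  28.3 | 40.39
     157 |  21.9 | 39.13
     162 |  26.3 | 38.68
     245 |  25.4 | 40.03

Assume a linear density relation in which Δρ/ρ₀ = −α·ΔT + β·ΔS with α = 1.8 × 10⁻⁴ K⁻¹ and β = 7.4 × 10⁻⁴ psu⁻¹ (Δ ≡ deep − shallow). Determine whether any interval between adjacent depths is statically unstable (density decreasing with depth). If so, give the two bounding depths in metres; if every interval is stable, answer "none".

157–162 m

Evaluate Δρ/ρ₀ = −αΔT + βΔS across each adjacent pair:
  17–156 m: −αΔT+βΔS = −(1.8 × 10⁻⁴)(+2.5)+(7.4 × 10⁻⁴)(+0.91) = 2.2 × 10⁻⁴ → stable
  156–157 m: −αΔT+βΔS = −(1.8 × 10⁻⁴)(-6.4)+(7.4 × 10⁻⁴)(-1.26) = 2.2 × 10⁻⁴ → stable
  157–162 m: −αΔT+βΔS = −(1.8 × 10⁻⁴)(+4.4)+(7.4 × 10⁻⁴)(-0.45) = -1.1 × 10⁻³ → UNSTABLE
  162–245 m: −αΔT+βΔS = −(1.8 × 10⁻⁴)(-0.9)+(7.4 × 10⁻⁴)(+1.35) = 1.2 × 10⁻³ → stable
The 157–162 m interval has Δρ < 0: lighter water underlies denser water.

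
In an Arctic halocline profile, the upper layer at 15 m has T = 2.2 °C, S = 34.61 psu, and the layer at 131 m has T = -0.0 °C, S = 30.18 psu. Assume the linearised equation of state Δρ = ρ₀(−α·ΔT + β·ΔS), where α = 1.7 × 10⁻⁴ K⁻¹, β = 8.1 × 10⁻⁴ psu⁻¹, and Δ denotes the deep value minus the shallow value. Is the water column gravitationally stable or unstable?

unstable

ΔT = -0.0 − 2.2 = -2.2 K and ΔS = 30.18 − 34.61 = -4.43 psu (deep − shallow).
−αΔT = 3.74 × 10⁻⁴; βΔS = -3.5883 × 10⁻³; sum Δρ/ρ₀ = -3.2143 × 10⁻³.
Δρ/ρ₀ < 0, so Δρ < 0: deeper water is lighter → statically unstable; the column would overturn.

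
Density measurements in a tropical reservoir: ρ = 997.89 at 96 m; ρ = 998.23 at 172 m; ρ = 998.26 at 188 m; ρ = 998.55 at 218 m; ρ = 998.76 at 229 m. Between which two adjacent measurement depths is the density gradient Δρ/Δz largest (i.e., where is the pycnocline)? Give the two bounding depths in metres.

218–229 m

Compute the density gradient over each adjacent pair:
  96–172 m: Δρ/Δz = 0.34/76 = 4.5 × 10⁻³ kg m⁻⁴
  172–188 m: Δρ/Δz = 0.03/16 = 1.9 × 10⁻³ kg m⁻⁴
  188–218 m: Δρ/Δz = 0.29/30 = 9.7 × 10⁻³ kg m⁻⁴
  218–229 m: Δρ/Δz = 0.21/11 = 0.019 kg m⁻⁴
The largest gradient is in the 218–229 m interval — the pycnocline.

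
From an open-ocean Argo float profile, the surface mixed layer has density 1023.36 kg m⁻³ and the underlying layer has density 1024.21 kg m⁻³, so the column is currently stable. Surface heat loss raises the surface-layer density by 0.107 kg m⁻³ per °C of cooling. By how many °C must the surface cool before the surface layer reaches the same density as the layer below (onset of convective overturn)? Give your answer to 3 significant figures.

7.94 °C

Density deficit of the surface layer: 1024.21 − 1023.36 = 0.85 kg m⁻³.
Required change = 0.85 / 0.107 = 7.94 °C.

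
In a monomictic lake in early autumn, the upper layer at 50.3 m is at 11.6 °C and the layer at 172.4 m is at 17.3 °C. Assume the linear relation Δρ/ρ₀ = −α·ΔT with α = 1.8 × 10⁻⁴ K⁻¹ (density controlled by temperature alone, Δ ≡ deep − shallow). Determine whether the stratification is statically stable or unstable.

unstable

ΔT = 17.3 − 11.6 = +5.7 K, so Δρ/ρ₀ = −αΔT = -1.026 × 10⁻³.
Δρ/ρ₀ < 0, so Δρ < 0: deeper water is lighter → statically unstable; the column would overturn.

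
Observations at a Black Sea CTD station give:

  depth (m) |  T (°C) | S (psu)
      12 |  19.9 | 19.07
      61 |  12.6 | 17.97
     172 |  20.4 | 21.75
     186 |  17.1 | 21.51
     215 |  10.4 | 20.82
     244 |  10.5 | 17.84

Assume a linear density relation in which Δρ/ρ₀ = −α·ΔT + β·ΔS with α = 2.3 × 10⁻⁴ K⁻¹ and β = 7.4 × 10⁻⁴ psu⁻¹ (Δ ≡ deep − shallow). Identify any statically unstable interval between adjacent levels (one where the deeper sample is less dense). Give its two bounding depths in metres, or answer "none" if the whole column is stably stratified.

215–244 m

Evaluate Δρ/ρ₀ = −αΔT + βΔS across each adjacent pair:
  12–61 m: −αΔT+βΔS = −(2.3 × 10⁻⁴)(-7.3)+(7.4 × 10⁻⁴)(-1.10) = 8.6 × 10⁻⁴ → stable
  61–172 m: −αΔT+βΔS = −(2.3 × 10⁻⁴)(+7.8)+(7.4 × 10⁻⁴)(+3.78) = 1.0 × 10⁻³ → stable
  172–186 m: −αΔT+βΔS = −(2.3 × 10⁻⁴)(-3.3)+(7.4 × 10⁻⁴)(-0.24) = 5.8 × 10⁻⁴ → stable
  186–215 m: −αΔT+βΔS = −(2.3 × 10⁻⁴)(-6.7)+(7.4 × 10⁻⁴)(-0.69) = 1.0 × 10⁻³ → stable
  215–244 m: −αΔT+βΔS = −(2.3 × 10⁻⁴)(+0.1)+(7.4 × 10⁻⁴)(-2.98) = -2.2 × 10⁻³ → UNSTABLE
The 215–244 m interval has Δρ < 0: lighter water underlies denser water.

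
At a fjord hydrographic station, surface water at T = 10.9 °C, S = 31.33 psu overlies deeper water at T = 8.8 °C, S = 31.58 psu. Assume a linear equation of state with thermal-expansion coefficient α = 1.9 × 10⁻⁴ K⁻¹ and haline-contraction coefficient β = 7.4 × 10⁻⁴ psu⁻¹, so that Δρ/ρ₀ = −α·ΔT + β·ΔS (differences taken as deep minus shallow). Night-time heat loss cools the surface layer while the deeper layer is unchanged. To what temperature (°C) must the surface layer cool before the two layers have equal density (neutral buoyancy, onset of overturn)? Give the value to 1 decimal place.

7.8 °C

Neutral buoyancy requires Δρ = 0, i.e. −α(T_deep − T_surf′) + β(S_deep − S_surf) = 0.
T_surf′ = T_deep − (β/α)·ΔS = 8.8 − (7.4 × 10⁻⁴/1.9 × 10⁻⁴)·(+0.25) = 7.826 °C.
Cooling required: 10.9 − (7.826) = 3.074 °C.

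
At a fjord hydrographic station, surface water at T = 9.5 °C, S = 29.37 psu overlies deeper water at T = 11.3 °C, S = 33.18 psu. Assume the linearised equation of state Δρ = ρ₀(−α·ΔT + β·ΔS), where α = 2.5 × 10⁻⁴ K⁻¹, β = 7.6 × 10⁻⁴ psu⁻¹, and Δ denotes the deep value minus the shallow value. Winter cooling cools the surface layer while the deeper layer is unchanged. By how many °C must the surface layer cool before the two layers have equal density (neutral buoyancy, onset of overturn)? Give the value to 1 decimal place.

Neutral buoyancy requires Δρ = 0, i.e. −α(T_deep − T_surf′) + β(S_deep − S_surf) = 0.
T_surf′ = T_deep − (β/α)·ΔS = 11.3 − (7.6 × 10⁻⁴/2.5 × 10⁻⁴)·(+3.81) = -0.282 °C.
Cooling required: 9.5 − (-0.282) = 9.782 °C.

9.8 °C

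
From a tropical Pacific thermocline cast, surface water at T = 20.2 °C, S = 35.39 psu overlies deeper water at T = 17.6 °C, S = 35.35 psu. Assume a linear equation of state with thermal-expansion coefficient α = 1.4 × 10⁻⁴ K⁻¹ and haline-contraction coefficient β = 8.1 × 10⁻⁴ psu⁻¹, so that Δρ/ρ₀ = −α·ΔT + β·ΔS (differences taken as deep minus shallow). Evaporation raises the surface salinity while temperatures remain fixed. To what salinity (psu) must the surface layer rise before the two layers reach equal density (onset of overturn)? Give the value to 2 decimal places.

35.80 psu

Neutral buoyancy requires −α(T_deep − T_surf) + β(S_deep − S_surf′) = 0.
S_surf′ = S_deep − (α/β)·ΔT = 35.35 − (1.4 × 10⁻⁴/8.1 × 10⁻⁴)·(-2.6) = 35.7994 psu.
Increase required: 35.7994 − 35.39 = 0.4094 psu.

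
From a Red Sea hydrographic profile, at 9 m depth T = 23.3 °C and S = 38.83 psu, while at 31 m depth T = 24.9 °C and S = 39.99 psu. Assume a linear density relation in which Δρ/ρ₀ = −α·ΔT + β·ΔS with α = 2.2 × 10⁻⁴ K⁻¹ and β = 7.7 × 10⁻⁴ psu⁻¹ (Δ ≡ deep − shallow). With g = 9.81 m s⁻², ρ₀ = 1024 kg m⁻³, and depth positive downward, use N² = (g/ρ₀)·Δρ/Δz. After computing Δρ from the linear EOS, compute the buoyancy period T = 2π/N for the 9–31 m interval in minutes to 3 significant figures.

ΔT = +1.6 K, ΔS = +1.16 psu (deep − shallow).
Δρ/ρ₀ = −αΔT + βΔS = -3.52 × 10⁻⁴ + 8.932 × 10⁻⁴ = 5.412 × 10⁻⁴, so Δρ ≈ 0.5542 kg m⁻³.
N² = (g/ρ₀)·Δρ/Δz = g·(Δρ/ρ₀)/Δz = 9.81 × 5.412 × 10⁻⁴ / 22 = 2.4133 × 10⁻⁴ s⁻².
N = √(2.4133 × 10⁻⁴) = 0.015535 rad s⁻¹ → T = 2π/N = 404.45 s = 6.7408 min ≈ 6.74 min.

6.74 min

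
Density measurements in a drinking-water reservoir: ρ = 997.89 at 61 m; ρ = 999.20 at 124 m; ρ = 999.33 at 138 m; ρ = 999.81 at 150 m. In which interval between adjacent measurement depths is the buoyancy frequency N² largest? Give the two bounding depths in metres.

Compute the density gradient over each adjacent pair:
  61–124 m: Δρ/Δz = 1.31/63 = 0.021 kg m⁻⁴
  124–138 m: Δρ/Δz = 0.13/14 = 9.3 × 10⁻³ kg m⁻⁴
  138–150 m: Δρ/Δz = 0.48/12 = 0.040 kg m⁻⁴
The largest gradient is in the 138–150 m interval — the pycnocline.

138–150 m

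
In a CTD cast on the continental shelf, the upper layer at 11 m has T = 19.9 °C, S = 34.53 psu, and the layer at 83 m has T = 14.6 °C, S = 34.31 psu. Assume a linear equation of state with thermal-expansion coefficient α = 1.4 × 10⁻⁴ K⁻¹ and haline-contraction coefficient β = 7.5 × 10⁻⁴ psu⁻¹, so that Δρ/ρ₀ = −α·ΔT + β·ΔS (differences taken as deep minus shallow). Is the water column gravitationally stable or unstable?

stable

ΔT = 14.6 − 19.9 = -5.3 K and ΔS = 34.31 − 34.53 = -0.22 psu (deep − shallow).
−αΔT = 7.42 × 10⁻⁴; βΔS = -1.65 × 10⁻⁴; sum Δρ/ρ₀ = 5.77 × 10⁻⁴.
Δρ/ρ₀ > 0, so Δρ > 0: deeper water is denser → statically stable.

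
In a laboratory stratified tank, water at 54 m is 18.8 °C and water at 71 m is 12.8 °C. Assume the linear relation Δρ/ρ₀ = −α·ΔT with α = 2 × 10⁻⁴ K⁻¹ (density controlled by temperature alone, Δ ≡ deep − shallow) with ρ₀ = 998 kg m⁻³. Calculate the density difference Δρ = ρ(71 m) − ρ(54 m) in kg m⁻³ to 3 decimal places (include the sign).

+1.198 kg m⁻³

ΔT = -6.0 K, Δρ/ρ₀ = −αΔT = 1.20 × 10⁻³.
Δρ = 998 × (1.20 × 10⁻³) = +1.198 kg m⁻³.
Positive Δρ: denser below, stable.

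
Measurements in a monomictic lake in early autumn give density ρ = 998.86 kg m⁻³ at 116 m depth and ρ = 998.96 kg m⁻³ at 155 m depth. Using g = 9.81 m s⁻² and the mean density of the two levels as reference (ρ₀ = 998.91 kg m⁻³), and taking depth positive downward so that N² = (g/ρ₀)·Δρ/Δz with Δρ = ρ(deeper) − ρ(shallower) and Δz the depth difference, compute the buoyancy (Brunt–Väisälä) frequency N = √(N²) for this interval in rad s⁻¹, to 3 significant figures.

Δρ = 998.96 − 998.86 = 0.10 kg m⁻³ over Δz = 155 − 116 = 39 m.
N² = (9.81/998.91) × (0.10/39) = 2.5181 × 10⁻⁵ s⁻².
N = √(2.5181 × 10⁻⁵) = 5.0181 × 10⁻³ rad s⁻¹ ≈ 5.02 × 10⁻³ rad s⁻¹.

5.02 × 10⁻³ rad s⁻¹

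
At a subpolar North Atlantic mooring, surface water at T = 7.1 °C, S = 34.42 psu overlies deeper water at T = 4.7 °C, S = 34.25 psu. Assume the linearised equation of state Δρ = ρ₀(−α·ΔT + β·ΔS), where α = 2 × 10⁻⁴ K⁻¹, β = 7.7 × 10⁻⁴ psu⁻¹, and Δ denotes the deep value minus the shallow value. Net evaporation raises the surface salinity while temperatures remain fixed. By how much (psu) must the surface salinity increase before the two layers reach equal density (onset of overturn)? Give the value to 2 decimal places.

Neutral buoyancy requires −α(T_deep − T_surf) + β(S_deep − S_surf′) = 0.
S_surf′ = S_deep − (α/β)·ΔT = 34.25 − (2 × 10⁻⁴/7.7 × 10⁻⁴)·(-2.4) = 34.8734 psu.
Increase required: 34.8734 − 34.42 = 0.4534 psu.

0.45 psu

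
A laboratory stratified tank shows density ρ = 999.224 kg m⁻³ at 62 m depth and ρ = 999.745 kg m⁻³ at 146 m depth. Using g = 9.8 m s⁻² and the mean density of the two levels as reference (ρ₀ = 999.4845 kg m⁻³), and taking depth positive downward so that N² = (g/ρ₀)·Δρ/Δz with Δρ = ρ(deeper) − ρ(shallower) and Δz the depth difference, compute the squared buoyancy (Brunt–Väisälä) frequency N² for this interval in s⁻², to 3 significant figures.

Δρ = 999.745 − 999.224 = 0.521 kg m⁻³ over Δz = 146 − 62 = 84 m.
N² = (9.8/999.4845) × (0.521/84) = 6.0815 × 10⁻⁵ s⁻² ≈ 6.08 × 10⁻⁵ s⁻².

6.08 × 10⁻⁵ s⁻²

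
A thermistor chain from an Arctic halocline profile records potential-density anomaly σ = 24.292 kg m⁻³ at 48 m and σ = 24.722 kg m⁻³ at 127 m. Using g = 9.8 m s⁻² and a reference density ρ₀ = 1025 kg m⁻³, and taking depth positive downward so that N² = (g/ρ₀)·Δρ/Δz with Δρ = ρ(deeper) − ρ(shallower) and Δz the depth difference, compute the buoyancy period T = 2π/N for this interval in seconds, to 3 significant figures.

Δρ = 1024.722 − 1024.292 = 0.430 kg m⁻³ over Δz = 127 − 48 = 79 m.
N² = (9.8/1025) × (0.430/79) = 5.2041 × 10⁻⁵ s⁻².
N = √(5.2041 × 10⁻⁵) = 7.2139 × 10⁻³ rad s⁻¹, so T = 2π/N = 870.98 s ≈ 871 s.

871 s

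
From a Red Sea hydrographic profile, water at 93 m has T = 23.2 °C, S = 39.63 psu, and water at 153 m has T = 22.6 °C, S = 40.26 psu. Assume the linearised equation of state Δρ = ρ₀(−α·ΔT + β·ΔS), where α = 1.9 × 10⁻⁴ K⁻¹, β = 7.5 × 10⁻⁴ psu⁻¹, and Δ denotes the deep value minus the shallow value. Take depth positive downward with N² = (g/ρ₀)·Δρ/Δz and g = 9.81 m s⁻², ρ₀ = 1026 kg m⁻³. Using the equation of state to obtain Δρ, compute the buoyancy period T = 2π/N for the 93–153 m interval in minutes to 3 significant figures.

10.7 min

ΔT = -0.6 K, ΔS = +0.63 psu (deep − shallow).
Δρ/ρ₀ = −αΔT + βΔS = 1.14 × 10⁻⁴ + 4.725 × 10⁻⁴ = 5.865 × 10⁻⁴, so Δρ ≈ 0.6017 kg m⁻³.
N² = (g/ρ₀)·Δρ/Δz = g·(Δρ/ρ₀)/Δz = 9.81 × 5.865 × 10⁻⁴ / 60 = 9.5893 × 10⁻⁵ s⁻².
N = √(9.5893 × 10⁻⁵) = 9.7925 × 10⁻³ rad s⁻¹ → T = 2π/N = 641.63 s = 10.694 min ≈ 10.7 min.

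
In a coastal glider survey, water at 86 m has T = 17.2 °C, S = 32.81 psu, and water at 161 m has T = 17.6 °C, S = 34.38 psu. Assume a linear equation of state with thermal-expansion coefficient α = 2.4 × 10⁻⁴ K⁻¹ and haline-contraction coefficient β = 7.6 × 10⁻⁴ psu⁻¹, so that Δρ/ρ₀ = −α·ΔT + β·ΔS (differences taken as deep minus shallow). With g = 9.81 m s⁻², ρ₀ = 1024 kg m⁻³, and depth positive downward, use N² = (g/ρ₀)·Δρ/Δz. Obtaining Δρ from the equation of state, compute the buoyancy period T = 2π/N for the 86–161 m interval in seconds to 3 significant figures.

ΔT = +0.4 K, ΔS = +1.57 psu (deep − shallow).
Δρ/ρ₀ = −αΔT + βΔS = -9.60 × 10⁻⁵ + 1.1932 × 10⁻³ = 1.0972 × 10⁻³, so Δρ ≈ 1.124 kg m⁻³.
N² = (g/ρ₀)·Δρ/Δz = g·(Δρ/ρ₀)/Δz = 9.81 × 1.0972 × 10⁻³ / 75 = 1.4351 × 10⁻⁴ s⁻².
N = √(1.4351 × 10⁻⁴) = 0.011980 rad s⁻¹ → T = 2π/N = 524.47 s ≈ 524 s.

524 s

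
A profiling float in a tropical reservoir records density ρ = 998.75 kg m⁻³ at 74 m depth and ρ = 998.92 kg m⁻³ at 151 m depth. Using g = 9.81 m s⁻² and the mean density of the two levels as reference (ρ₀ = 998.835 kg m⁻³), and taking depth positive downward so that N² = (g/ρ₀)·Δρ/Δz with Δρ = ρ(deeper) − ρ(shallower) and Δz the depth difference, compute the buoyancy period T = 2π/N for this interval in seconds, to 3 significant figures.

Δρ = 998.92 − 998.75 = 0.17 kg m⁻³ over Δz = 151 − 74 = 77 m.
N² = (9.81/998.835) × (0.17/77) = 2.1684 × 10⁻⁵ s⁻².
N = √(2.1684 × 10⁻⁵) = 4.6566 × 10⁻³ rad s⁻¹, so T = 2π/N = 1.3493 × 10³ s ≈ 1.35 × 10³ s.
A positive N² confirms static stability across the interval.

1.35 × 10³ s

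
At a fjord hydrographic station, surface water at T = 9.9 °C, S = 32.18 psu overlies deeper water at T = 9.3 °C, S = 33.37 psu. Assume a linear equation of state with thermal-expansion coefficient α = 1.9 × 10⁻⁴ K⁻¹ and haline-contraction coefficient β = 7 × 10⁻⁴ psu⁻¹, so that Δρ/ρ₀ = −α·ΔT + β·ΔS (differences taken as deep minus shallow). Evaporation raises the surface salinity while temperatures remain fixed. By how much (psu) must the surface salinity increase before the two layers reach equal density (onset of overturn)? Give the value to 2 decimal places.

1.35 psu

Neutral buoyancy requires −α(T_deep − T_surf) + β(S_deep − S_surf′) = 0.
S_surf′ = S_deep − (α/β)·ΔT = 33.37 − (1.9 × 10⁻⁴/7 × 10⁻⁴)·(-0.6) = 33.5329 psu.
Increase required: 33.5329 − 32.18 = 1.3529 psu.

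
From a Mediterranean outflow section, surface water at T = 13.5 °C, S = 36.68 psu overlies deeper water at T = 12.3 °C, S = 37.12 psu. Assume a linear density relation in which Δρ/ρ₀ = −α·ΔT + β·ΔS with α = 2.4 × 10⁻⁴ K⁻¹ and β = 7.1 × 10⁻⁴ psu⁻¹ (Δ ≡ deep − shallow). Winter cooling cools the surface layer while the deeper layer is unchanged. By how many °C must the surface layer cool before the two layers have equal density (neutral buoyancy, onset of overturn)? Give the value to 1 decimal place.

2.5 °C

Neutral buoyancy requires Δρ = 0, i.e. −α(T_deep − T_surf′) + β(S_deep − S_surf) = 0.
T_surf′ = T_deep − (β/α)·ΔS = 12.3 − (7.1 × 10⁻⁴/2.4 × 10⁻⁴)·(+0.44) = 10.998 °C.
Cooling required: 13.5 − (10.998) = 2.502 °C.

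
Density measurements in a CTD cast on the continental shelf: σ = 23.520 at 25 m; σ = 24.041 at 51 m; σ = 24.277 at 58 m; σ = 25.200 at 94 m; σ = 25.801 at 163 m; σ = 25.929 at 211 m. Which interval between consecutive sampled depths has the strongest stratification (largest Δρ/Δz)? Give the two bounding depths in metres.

Compute the density gradient over each adjacent pair:
  25–51 m: Δρ/Δz = 0.521/26 = 0.020 kg m⁻⁴
  51–58 m: Δρ/Δz = 0.236/7 = 0.034 kg m⁻⁴
  58–94 m: Δρ/Δz = 0.923/36 = 0.026 kg m⁻⁴
  94–163 m: Δρ/Δz = 0.601/69 = 8.7 × 10⁻³ kg m⁻⁴
  163–211 m: Δρ/Δz = 0.128/48 = 2.7 × 10⁻³ kg m⁻⁴
The largest gradient is in the 51–58 m interval — the pycnocline.

51–58 m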